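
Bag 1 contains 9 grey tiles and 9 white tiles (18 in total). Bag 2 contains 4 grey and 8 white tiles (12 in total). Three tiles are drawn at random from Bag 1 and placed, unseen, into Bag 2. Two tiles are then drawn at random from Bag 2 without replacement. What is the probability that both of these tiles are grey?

72/595

Condition on how many of the transferred tiles are grey (from Bag 1: 9 grey of 18; then Bag 2 has 15 total).
  0 grey: C(9,0)C(9,3)/C(18,3) = 7/68; then P = C(4,2)/C(15,2) = 2/35
  1 grey: C(9,1)C(9,2)/C(18,3) = 27/68; then P = C(5,2)/C(15,2) = 2/21
  2 grey: C(9,2)C(9,1)/C(18,3) = 27/68; then P = C(6,2)/C(15,2) = 1/7
  3 grey: C(9,3)C(9,0)/C(18,3) = 7/68; then P = C(7,2)/C(15,2) = 1/5
P(both grey) = 72/595 ≈ 0.1210.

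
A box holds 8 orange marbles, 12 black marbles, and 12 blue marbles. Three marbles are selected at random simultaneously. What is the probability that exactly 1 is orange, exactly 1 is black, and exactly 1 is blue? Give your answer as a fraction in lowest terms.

36/155

Unordered draws without replacement: count favorable combinations over C(32,3).
Favorable = C(8,1) · C(12,1) · C(12,1) = 1152; total = C(32,3) = 4960.
P = 1152/4960 = 36/155 ≈ 0.2323.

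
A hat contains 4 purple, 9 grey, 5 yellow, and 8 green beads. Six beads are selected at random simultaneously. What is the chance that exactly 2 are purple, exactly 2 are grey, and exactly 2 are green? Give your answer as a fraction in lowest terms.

432/16445

Unordered draws without replacement: count favorable combinations over C(26,6).
Favorable = C(4,2) · C(9,2) · C(5,0) · C(8,2) = 6048; total = C(26,6) = 230230.
P = 6048/230230 = 432/16445 ≈ 0.0263.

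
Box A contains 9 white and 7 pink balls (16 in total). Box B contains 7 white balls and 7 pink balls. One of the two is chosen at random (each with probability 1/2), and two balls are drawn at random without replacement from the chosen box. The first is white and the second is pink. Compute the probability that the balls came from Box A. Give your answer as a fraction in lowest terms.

39/79

P(E | Box A) = 21/80; P(E | Box B) = 7/26.
P(E) = 1/2·21/80 + 1/2·7/26 = 553/2080.
By Bayes' rule, P(Box A | E) = 21/160 / 553/2080 = 39/79 ≈ 0.4937.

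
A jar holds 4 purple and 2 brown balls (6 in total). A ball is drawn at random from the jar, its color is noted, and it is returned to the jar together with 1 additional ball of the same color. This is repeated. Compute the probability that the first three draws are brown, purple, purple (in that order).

5/42

Track the composition after each reinforcement of +1.
P = (2/6) · (4/7) · (5/8) = 5/42 ≈ 0.1190.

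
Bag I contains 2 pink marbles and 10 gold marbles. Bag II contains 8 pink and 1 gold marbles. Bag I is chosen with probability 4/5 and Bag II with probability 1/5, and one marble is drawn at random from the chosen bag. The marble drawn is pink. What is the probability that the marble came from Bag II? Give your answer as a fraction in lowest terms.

4/7

P(pink | Bag I) = 1/6; P(pink | Bag II) = 8/9.
P(pink) = 4/5·1/6 + 1/5·8/9 = 14/45.
By Bayes' rule, P(Bag II | pink) = 8/45 / 14/45 = 4/7 ≈ 0.5714.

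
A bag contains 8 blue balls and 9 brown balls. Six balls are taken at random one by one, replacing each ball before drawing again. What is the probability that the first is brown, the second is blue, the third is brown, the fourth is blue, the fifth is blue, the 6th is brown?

Multiply the conditional probability of each draw in order, with replacement (the composition resets each draw).
P = (9/17) · (8/17) · (9/17) · (8/17) · (8/17) · (9/17) = 373248/24137569 ≈ 0.0155.

373248/24137569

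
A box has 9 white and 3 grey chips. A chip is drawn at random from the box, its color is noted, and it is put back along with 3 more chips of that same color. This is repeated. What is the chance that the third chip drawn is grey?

1/4

Sum over the four possibilities for the first two draws (grey/not-grey each), tracking how the grey count and total change by +3 per draw.
P(third is grey) = 1/4 ≈ 0.2500. (In a Pólya urn every draw has the same marginal probability 3/12.)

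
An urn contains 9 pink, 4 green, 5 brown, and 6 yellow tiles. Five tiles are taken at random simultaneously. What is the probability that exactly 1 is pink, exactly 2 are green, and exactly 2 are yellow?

135/7084

Unordered draws without replacement: count favorable combinations over C(24,5).
Favorable = C(9,1) · C(4,2) · C(5,0) · C(6,2) = 810; total = C(24,5) = 42504.
P = 810/42504 = 135/7084 ≈ 0.0191.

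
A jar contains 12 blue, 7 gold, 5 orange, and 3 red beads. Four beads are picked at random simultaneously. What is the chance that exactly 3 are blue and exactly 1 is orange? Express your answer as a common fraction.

Unordered draws without replacement: count favorable combinations over C(27,4).
Favorable = C(12,3) · C(7,0) · C(5,1) · C(3,0) = 1100; total = C(27,4) = 17550.
P = 1100/17550 = 22/351 ≈ 0.0627.

22/351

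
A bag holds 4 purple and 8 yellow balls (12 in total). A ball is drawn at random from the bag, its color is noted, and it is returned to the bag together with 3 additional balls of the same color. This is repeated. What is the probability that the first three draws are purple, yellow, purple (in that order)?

28/405

Track the composition after each reinforcement of +3.
P = (4/12) · (8/15) · (7/18) = 28/405 ≈ 0.0691.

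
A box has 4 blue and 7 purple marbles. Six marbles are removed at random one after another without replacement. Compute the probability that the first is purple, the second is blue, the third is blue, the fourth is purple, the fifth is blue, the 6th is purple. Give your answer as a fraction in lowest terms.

1/66

Multiply the conditional probability of each draw in order, without replacement, so each draw removes one from its color and from the total.
P = (7/11) · (4/10) · (3/9) · (6/8) · (2/7) · (5/6) = 1/66 ≈ 0.0152.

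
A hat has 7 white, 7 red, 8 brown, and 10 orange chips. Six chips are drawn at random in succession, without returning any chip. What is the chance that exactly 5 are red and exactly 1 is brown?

Unordered draws without replacement: count favorable combinations over C(32,6).
Favorable = C(7,0) · C(7,5) · C(8,1) · C(10,0) = 168; total = C(32,6) = 906192.
P = 168/906192 = 1/5394 ≈ 0.0002.

1/5394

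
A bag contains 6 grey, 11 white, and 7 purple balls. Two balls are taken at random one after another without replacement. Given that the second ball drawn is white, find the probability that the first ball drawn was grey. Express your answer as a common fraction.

6/23

P(first=grey and the second ball drawn is white) = (6/24)·(11/23) = 11/92.
P(the second ball drawn is white) = Σ over first color = 11/92 + 55/276 + 77/552 = 11/24.
By Bayes, P(first=grey | the second ball drawn is white) = 11/92 / 11/24 = 6/23 ≈ 0.2609.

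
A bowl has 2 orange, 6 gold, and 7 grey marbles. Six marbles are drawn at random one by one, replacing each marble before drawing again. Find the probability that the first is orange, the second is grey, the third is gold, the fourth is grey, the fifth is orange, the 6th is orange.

Multiply the conditional probability of each draw in order, with replacement (the composition resets each draw).
P = (2/15) · (7/15) · (6/15) · (7/15) · (2/15) · (2/15) = 784/3796875 ≈ 0.0002.

784/3796875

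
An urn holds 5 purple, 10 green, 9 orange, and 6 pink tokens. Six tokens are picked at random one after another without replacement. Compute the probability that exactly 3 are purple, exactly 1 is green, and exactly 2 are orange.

16/2639

Unordered draws without replacement: count favorable combinations over C(30,6).
Favorable = C(5,3) · C(10,1) · C(9,2) · C(6,0) = 3600; total = C(30,6) = 593775.
P = 3600/593775 = 16/2639 ≈ 0.0061.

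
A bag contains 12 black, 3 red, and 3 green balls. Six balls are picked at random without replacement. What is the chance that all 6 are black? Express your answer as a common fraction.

11/221

Unordered draws without replacement: count favorable combinations over C(18,6).
Favorable = C(12,6) · C(3,0) · C(3,0) = 924; total = C(18,6) = 18564.
P = 924/18564 = 11/221 ≈ 0.0498.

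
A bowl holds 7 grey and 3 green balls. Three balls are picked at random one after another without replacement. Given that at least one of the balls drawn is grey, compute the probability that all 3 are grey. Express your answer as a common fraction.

P(all 3 grey) = C(7,3)/C(10,3) = 7/24; P(at least one grey) = 1 − C(3,3)/C(10,3) = 119/120.
Since 'all 3 grey' ⊆ 'at least one grey', P(all 3 | at least one) = 7/24 / 119/120 = 5/17 ≈ 0.2941.

5/17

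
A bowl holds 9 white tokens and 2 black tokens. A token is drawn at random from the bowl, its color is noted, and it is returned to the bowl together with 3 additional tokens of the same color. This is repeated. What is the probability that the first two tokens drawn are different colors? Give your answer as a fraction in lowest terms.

Either black then white, or white then black; after the first draw the total is 14.
P = (2/11)·(9/14) + (9/11)·(2/14) = 18/77 ≈ 0.2338.

18/77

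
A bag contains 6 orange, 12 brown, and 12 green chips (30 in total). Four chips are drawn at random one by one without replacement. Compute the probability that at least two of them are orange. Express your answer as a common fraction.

103/609

Sum the hypergeometric tail for j = 2,…,4 orange chips.
Favorable = C(6,2)·C(24,2) + C(6,3)·C(24,1) + C(6,4)·C(24,0) = 4635; total = C(30,4) = 27405.
P = 4635/27405 = 103/609 ≈ 0.1691.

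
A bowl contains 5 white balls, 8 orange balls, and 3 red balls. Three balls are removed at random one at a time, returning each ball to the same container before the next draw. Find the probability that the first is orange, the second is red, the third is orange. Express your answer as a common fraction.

Multiply the conditional probability of each draw in order, with replacement (the composition resets each draw).
P = (8/16) · (3/16) · (8/16) = 3/64 ≈ 0.0469.

3/64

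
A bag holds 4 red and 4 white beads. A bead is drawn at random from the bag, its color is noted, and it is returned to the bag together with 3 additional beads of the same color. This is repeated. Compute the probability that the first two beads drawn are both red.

After a red draw the bag holds 7 red out of 11.
P = (4/8)·(7/11) = 7/22 ≈ 0.3182.

7/22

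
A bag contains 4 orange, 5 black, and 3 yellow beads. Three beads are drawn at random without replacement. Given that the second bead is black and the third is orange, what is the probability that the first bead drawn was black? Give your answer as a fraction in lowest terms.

P(first=black and the second bead is black and the third is orange) = (5/12)·(4/11)·(4/10) = 2/33.
P(E) = Σ over first color = 1/22 + 2/33 + 1/22 = 5/33.
By Bayes, P(first=black | E) = 2/33 / 5/33 = 2/5 ≈ 0.4000.

2/5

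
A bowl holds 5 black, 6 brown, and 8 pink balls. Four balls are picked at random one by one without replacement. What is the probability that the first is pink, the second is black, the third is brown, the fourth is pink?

35/1938

Multiply the conditional probability of each draw in order, without replacement, so each draw removes one from its color and from the total.
P = (8/19) · (5/18) · (6/17) · (7/16) = 35/1938 ≈ 0.0181.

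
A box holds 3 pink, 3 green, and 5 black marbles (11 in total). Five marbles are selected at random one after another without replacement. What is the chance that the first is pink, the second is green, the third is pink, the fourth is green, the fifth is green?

1/1540

Multiply the conditional probability of each draw in order, without replacement, so each draw removes one from its color and from the total.
P = (3/11) · (3/10) · (2/9) · (2/8) · (1/7) = 1/1540 ≈ 0.0006.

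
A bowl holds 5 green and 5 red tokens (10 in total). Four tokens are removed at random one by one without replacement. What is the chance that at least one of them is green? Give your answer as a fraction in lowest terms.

Use the complement: P(at least one green) = 1 − P(no green).
P(none) = C(5,4)/C(10,4) = 5/210.
So P = 1 − 5/210 = 41/42 ≈ 0.9762.

41/42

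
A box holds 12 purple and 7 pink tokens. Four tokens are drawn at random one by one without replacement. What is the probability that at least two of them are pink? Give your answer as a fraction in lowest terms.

1841/3876

Sum the hypergeometric tail for j = 2,…,4 pink tokens.
Favorable = C(7,2)·C(12,2) + C(7,3)·C(12,1) + C(7,4)·C(12,0) = 1841; total = C(19,4) = 3876.
P = 1841/3876 = 1841/3876 ≈ 0.4750.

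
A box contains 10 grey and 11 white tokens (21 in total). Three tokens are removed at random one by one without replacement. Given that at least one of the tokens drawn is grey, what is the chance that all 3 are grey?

24/233

P(all 3 grey) = C(10,3)/C(21,3) = 12/133; P(at least one grey) = 1 − C(11,3)/C(21,3) = 233/266.
Since 'all 3 grey' ⊆ 'at least one grey', P(all 3 | at least one) = 12/133 / 233/266 = 24/233 ≈ 0.1030.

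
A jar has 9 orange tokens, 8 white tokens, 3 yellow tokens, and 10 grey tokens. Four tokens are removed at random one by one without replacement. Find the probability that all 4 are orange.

Unordered draws without replacement: count favorable combinations over C(30,4).
Favorable = C(9,4) · C(8,0) · C(3,0) · C(10,0) = 126; total = C(30,4) = 27405.
P = 126/27405 = 2/435 ≈ 0.0046.

2/435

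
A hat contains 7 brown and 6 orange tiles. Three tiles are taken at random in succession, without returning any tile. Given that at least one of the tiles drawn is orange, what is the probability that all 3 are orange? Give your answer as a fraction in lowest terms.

P(all 3 orange) = C(6,3)/C(13,3) = 10/143; P(at least one orange) = 1 − C(7,3)/C(13,3) = 251/286.
Since 'all 3 orange' ⊆ 'at least one orange', P(all 3 | at least one) = 10/143 / 251/286 = 20/251 ≈ 0.0797.

20/251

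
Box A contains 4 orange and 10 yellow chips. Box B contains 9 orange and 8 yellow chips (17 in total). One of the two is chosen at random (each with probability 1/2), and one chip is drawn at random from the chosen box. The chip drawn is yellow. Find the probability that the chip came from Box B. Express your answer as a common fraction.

P(yellow | Box A) = 5/7; P(yellow | Box B) = 8/17.
P(yellow) = 1/2·5/7 + 1/2·8/17 = 141/238.
By Bayes' rule, P(Box B | yellow) = 4/17 / 141/238 = 56/141 ≈ 0.3972.

56/141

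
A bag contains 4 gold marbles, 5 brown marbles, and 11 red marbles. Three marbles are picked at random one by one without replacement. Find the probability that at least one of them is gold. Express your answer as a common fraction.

29/57

Use the complement: P(at least one gold) = 1 − P(no gold).
P(none) = C(16,3)/C(20,3) = 560/1140.
So P = 1 − 560/1140 = 29/57 ≈ 0.5088.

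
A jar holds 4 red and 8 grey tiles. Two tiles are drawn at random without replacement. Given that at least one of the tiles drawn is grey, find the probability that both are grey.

7/15

P(both grey) = C(8,2)/C(12,2) = 14/33; P(at least one grey) = 1 − C(4,2)/C(12,2) = 10/11.
Since 'both grey' ⊆ 'at least one grey', P(both | at least one) = 14/33 / 10/11 = 7/15 ≈ 0.4667.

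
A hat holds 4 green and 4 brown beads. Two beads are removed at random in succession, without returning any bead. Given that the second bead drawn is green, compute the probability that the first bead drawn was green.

3/7

P(first=green and the second bead drawn is green) = (4/8)·(3/7) = 3/14.
P(the second bead drawn is green) = Σ over first color = 3/14 + 2/7 = 1/2.
By Bayes, P(first=green | the second bead drawn is green) = 3/14 / 1/2 = 3/7 ≈ 0.4286.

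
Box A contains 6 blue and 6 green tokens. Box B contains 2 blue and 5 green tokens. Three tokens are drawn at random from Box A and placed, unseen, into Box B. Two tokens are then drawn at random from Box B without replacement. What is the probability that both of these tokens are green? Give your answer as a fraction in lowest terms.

40/99

Condition on how many of the transferred tokens are green (from Box A: 6 green of 12; then Box B has 10 total).
  0 green: C(6,0)C(6,3)/C(12,3) = 1/11; then P = C(5,2)/C(10,2) = 2/9
  1 green: C(6,1)C(6,2)/C(12,3) = 9/22; then P = C(6,2)/C(10,2) = 1/3
  2 green: C(6,2)C(6,1)/C(12,3) = 9/22; then P = C(7,2)/C(10,2) = 7/15
  3 green: C(6,3)C(6,0)/C(12,3) = 1/11; then P = C(8,2)/C(10,2) = 28/45
P(both green) = 40/99 ≈ 0.4040.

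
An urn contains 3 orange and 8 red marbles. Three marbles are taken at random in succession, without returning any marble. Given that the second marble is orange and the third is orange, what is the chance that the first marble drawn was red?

P(first=red and the second marble is orange and the third is orange) = (8/11)·(3/10)·(2/9) = 8/165.
P(E) = Σ over first color = 1/165 + 8/165 = 3/55.
By Bayes, P(first=red | E) = 8/165 / 3/55 = 8/9 ≈ 0.8889.

8/9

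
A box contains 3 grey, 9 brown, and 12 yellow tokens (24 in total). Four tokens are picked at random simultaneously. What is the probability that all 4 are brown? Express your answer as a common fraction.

Unordered draws without replacement: count favorable combinations over C(24,4).
Favorable = C(3,0) · C(9,4) · C(12,0) = 126; total = C(24,4) = 10626.
P = 126/10626 = 3/253 ≈ 0.0119.

3/253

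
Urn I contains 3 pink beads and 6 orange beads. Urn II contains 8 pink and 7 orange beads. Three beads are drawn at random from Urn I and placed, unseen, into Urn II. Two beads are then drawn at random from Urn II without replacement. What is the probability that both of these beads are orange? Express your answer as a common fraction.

145/612

Condition on how many of the transferred beads are orange (from Urn I: 6 orange of 9; then Urn II has 18 total).
  0 orange: C(6,0)C(3,3)/C(9,3) = 1/84; then P = C(7,2)/C(18,2) = 7/51
  1 orange: C(6,1)C(3,2)/C(9,3) = 3/14; then P = C(8,2)/C(18,2) = 28/153
  2 orange: C(6,2)C(3,1)/C(9,3) = 15/28; then P = C(9,2)/C(18,2) = 4/17
  3 orange: C(6,3)C(3,0)/C(9,3) = 5/21; then P = C(10,2)/C(18,2) = 5/17
P(both orange) = 145/612 ≈ 0.2369.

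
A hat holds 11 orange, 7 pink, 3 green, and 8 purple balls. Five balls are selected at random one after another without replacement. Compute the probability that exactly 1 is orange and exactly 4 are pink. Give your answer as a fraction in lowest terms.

Unordered draws without replacement: count favorable combinations over C(29,5).
Favorable = C(11,1) · C(7,4) · C(3,0) · C(8,0) = 385; total = C(29,5) = 118755.
P = 385/118755 = 11/3393 ≈ 0.0032.

11/3393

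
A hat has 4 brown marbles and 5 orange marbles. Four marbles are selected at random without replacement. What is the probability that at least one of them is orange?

125/126

Use the complement: P(at least one orange) = 1 − P(no orange).
P(none) = C(4,4)/C(9,4) = 1/126.
So P = 1 − 1/126 = 125/126 ≈ 0.9921.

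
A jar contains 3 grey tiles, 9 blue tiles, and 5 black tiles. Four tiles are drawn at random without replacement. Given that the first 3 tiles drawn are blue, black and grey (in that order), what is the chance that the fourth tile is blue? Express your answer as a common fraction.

4/7

After removing 1 grey, 1 blue, 1 black, the jar has 8 blue out of 14 remaining.
P(fourth is blue | given) = 8/14 = 4/7 ≈ 0.5714.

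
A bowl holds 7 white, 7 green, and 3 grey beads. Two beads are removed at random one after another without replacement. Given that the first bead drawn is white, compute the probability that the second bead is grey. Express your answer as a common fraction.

After removing 1 white, the bowl has 3 grey out of 16 remaining.
P(second is grey | given) = 3/16 ≈ 0.1875.

3/16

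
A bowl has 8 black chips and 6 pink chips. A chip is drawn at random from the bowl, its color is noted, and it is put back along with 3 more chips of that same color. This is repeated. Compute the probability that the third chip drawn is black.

4/7

Sum over the four possibilities for the first two draws (black/not-black each), tracking how the black count and total change by +3 per draw.
P(third is black) = 4/7 ≈ 0.5714. (In a Pólya urn every draw has the same marginal probability 8/14.)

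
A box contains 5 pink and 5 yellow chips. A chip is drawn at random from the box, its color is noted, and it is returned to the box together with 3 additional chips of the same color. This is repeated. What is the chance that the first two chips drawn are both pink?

After a pink draw the box holds 8 pink out of 13.
P = (5/10)·(8/13) = 4/13 ≈ 0.3077.

4/13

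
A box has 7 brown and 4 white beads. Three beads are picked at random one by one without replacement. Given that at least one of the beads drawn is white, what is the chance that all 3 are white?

2/65

P(all 3 white) = C(4,3)/C(11,3) = 4/165; P(at least one white) = 1 − C(7,3)/C(11,3) = 26/33.
Since 'all 3 white' ⊆ 'at least one white', P(all 3 | at least one) = 4/165 / 26/33 = 2/65 ≈ 0.0308.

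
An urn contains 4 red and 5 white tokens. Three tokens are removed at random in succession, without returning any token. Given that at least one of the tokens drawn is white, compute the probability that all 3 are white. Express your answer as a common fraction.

P(all 3 white) = C(5,3)/C(9,3) = 5/42; P(at least one white) = 1 − C(4,3)/C(9,3) = 20/21.
Since 'all 3 white' ⊆ 'at least one white', P(all 3 | at least one) = 5/42 / 20/21 = 1/8 ≈ 0.1250.

1/8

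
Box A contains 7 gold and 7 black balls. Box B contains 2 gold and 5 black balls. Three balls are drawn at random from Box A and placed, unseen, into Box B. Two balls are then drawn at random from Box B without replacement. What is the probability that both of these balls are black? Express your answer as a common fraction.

473/1170

Condition on how many of the transferred balls are black (from Box A: 7 black of 14; then Box B has 10 total).
  0 black: C(7,0)C(7,3)/C(14,3) = 5/52; then P = C(5,2)/C(10,2) = 2/9
  1 black: C(7,1)C(7,2)/C(14,3) = 21/52; then P = C(6,2)/C(10,2) = 1/3
  2 black: C(7,2)C(7,1)/C(14,3) = 21/52; then P = C(7,2)/C(10,2) = 7/15
  3 black: C(7,3)C(7,0)/C(14,3) = 5/52; then P = C(8,2)/C(10,2) = 28/45
P(both black) = 473/1170 ≈ 0.4043.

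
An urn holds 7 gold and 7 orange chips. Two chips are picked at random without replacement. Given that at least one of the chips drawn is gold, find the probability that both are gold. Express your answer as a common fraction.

3/10

P(both gold) = C(7,2)/C(14,2) = 3/13; P(at least one gold) = 1 − C(7,2)/C(14,2) = 10/13.
Since 'both gold' ⊆ 'at least one gold', P(both | at least one) = 3/13 / 10/13 = 3/10 ≈ 0.3000.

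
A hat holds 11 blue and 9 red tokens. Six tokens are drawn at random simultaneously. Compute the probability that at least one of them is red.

Use the complement: P(at least one red) = 1 − P(no red).
P(none) = C(11,6)/C(20,6) = 462/38760.
So P = 1 − 462/38760 = 6383/6460 ≈ 0.9881.

6383/6460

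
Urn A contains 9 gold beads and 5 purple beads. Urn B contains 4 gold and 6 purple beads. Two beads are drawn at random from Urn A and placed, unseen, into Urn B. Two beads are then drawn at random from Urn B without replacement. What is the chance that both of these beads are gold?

25/143

Condition on how many of the transferred beads are gold (from Urn A: 9 gold of 14; then Urn B has 12 total).
  0 gold: C(9,0)C(5,2)/C(14,2) = 10/91; then P = C(4,2)/C(12,2) = 1/11
  1 gold: C(9,1)C(5,1)/C(14,2) = 45/91; then P = C(5,2)/C(12,2) = 5/33
  2 gold: C(9,2)C(5,0)/C(14,2) = 36/91; then P = C(6,2)/C(12,2) = 5/22
P(both gold) = 25/143 ≈ 0.1748.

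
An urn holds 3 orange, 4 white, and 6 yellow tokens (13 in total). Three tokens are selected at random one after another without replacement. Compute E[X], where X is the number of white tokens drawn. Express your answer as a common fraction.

By linearity of expectation, E[X] = Σ P(draw i is white); by symmetry each draw (even without replacement) has P(white) = 4/13.
E[X] = 3 · 4/13 = 12/13 ≈ 0.9231.

12/13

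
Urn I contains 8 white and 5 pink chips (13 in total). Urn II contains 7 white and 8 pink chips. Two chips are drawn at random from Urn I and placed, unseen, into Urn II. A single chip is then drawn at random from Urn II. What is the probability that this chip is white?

Condition on how many of the transferred chips are white (from Urn I: 8 white of 13; then Urn II has 17 total).
  0 white: C(8,0)C(5,2)/C(13,2) = 5/39; then P = 7/17
  1 white: C(8,1)C(5,1)/C(13,2) = 20/39; then P = 8/17
  2 white: C(8,2)C(5,0)/C(13,2) = 14/39; then P = 9/17
P(white from Urn II) = 107/221 ≈ 0.4842.

107/221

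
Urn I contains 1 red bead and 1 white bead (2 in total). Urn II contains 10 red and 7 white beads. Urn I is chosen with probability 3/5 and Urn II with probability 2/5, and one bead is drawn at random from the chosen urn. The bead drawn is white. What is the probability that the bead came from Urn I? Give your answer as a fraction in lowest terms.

P(white | Urn I) = 1/2; P(white | Urn II) = 7/17.
P(white) = 3/5·1/2 + 2/5·7/17 = 79/170.
By Bayes' rule, P(Urn I | white) = 3/10 / 79/170 = 51/79 ≈ 0.6456.

51/79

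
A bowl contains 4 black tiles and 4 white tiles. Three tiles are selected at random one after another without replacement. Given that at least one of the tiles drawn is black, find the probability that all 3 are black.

1/13

P(all 3 black) = C(4,3)/C(8,3) = 1/14; P(at least one black) = 1 − C(4,3)/C(8,3) = 13/14.
Since 'all 3 black' ⊆ 'at least one black', P(all 3 | at least one) = 1/14 / 13/14 = 1/13 ≈ 0.0769.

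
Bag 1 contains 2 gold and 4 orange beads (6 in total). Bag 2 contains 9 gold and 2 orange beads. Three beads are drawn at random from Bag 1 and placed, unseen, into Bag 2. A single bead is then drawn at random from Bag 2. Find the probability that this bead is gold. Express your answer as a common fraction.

5/7

Condition on how many of the transferred beads are gold (from Bag 1: 2 gold of 6; then Bag 2 has 14 total).
  0 gold: C(2,0)C(4,3)/C(6,3) = 1/5; then P = 9/14
  1 gold: C(2,1)C(4,2)/C(6,3) = 3/5; then P = 10/14
  2 gold: C(2,2)C(4,1)/C(6,3) = 1/5; then P = 11/14
P(gold from Bag 2) = 5/7 ≈ 0.7143.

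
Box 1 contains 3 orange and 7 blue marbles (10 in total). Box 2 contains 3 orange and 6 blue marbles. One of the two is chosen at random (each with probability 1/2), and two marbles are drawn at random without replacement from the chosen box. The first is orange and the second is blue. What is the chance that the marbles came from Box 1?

P(E | Box 1) = 7/30; P(E | Box 2) = 1/4.
P(E) = 1/2·7/30 + 1/2·1/4 = 29/120.
By Bayes' rule, P(Box 1 | E) = 7/60 / 29/120 = 14/29 ≈ 0.4828.

14/29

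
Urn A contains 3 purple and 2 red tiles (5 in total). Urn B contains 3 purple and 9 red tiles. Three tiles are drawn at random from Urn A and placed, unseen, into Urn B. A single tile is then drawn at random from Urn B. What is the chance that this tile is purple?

8/25

Condition on how many of the transferred tiles are purple (from Urn A: 3 purple of 5; then Urn B has 15 total).
  1 purple: C(3,1)C(2,2)/C(5,3) = 3/10; then P = 4/15
  2 purple: C(3,2)C(2,1)/C(5,3) = 3/5; then P = 5/15
  3 purple: C(3,3)C(2,0)/C(5,3) = 1/10; then P = 6/15
P(purple from Urn B) = 8/25 ≈ 0.3200.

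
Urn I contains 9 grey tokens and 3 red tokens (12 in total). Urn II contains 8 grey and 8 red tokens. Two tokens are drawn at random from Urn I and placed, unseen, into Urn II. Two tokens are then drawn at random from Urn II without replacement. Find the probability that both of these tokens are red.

235/1122

Condition on how many of the transferred tokens are red (from Urn I: 3 red of 12; then Urn II has 18 total).
  0 red: C(3,0)C(9,2)/C(12,2) = 6/11; then P = C(8,2)/C(18,2) = 28/153
  1 red: C(3,1)C(9,1)/C(12,2) = 9/22; then P = C(9,2)/C(18,2) = 4/17
  2 red: C(3,2)C(9,0)/C(12,2) = 1/22; then P = C(10,2)/C(18,2) = 5/17
P(both red) = 235/1122 ≈ 0.2094.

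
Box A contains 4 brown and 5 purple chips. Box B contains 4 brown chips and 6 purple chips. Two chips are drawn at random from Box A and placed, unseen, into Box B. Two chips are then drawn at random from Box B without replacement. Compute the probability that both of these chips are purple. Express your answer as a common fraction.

Condition on how many of the transferred chips are purple (from Box A: 5 purple of 9; then Box B has 12 total).
  0 purple: C(5,0)C(4,2)/C(9,2) = 1/6; then P = C(6,2)/C(12,2) = 5/22
  1 purple: C(5,1)C(4,1)/C(9,2) = 5/9; then P = C(7,2)/C(12,2) = 7/22
  2 purple: C(5,2)C(4,0)/C(9,2) = 5/18; then P = C(8,2)/C(12,2) = 14/33
P(both purple) = 395/1188 ≈ 0.3325.

395/1188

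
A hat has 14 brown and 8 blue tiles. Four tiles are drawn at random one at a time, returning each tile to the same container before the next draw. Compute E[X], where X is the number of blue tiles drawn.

By linearity of expectation, E[X] = Σ P(draw i is blue); each independent draw has P(blue) = 8/22.
E[X] = 4 · 8/22 = 16/11 ≈ 1.4545.

16/11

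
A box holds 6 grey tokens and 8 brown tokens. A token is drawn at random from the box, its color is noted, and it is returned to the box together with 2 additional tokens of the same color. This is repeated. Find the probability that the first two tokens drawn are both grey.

3/14

After a grey draw the box holds 8 grey out of 16.
P = (6/14)·(8/16) = 3/14 ≈ 0.2143.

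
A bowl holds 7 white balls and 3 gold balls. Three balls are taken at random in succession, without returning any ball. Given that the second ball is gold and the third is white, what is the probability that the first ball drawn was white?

3/4

P(first=white and the second ball is gold and the third is white) = (7/10)·(3/9)·(6/8) = 7/40.
P(E) = Σ over first color = 7/40 + 7/120 = 7/30.
By Bayes, P(first=white | E) = 7/40 / 7/30 = 3/4 ≈ 0.7500.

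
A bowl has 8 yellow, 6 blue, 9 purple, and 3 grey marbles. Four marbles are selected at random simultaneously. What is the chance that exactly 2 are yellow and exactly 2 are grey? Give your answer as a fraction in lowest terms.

Unordered draws without replacement: count favorable combinations over C(26,4).
Favorable = C(8,2) · C(6,0) · C(9,0) · C(3,2) = 84; total = C(26,4) = 14950.
P = 84/14950 = 42/7475 ≈ 0.0056.

42/7475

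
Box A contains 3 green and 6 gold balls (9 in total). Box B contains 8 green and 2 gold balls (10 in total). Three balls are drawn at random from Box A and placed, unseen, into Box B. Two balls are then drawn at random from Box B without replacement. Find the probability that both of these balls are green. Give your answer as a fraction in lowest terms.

145/312

Condition on how many of the transferred balls are green (from Box A: 3 green of 9; then Box B has 13 total).
  0 green: C(3,0)C(6,3)/C(9,3) = 5/21; then P = C(8,2)/C(13,2) = 14/39
  1 green: C(3,1)C(6,2)/C(9,3) = 15/28; then P = C(9,2)/C(13,2) = 6/13
  2 green: C(3,2)C(6,1)/C(9,3) = 3/14; then P = C(10,2)/C(13,2) = 15/26
  3 green: C(3,3)C(6,0)/C(9,3) = 1/84; then P = C(11,2)/C(13,2) = 55/78
P(both green) = 145/312 ≈ 0.4647.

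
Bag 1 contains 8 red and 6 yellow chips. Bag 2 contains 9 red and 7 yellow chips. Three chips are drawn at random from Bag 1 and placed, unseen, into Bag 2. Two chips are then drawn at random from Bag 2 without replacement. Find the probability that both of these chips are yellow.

925/5187

Condition on how many of the transferred chips are yellow (from Bag 1: 6 yellow of 14; then Bag 2 has 19 total).
  0 yellow: C(6,0)C(8,3)/C(14,3) = 2/13; then P = C(7,2)/C(19,2) = 7/57
  1 yellow: C(6,1)C(8,2)/C(14,3) = 6/13; then P = C(8,2)/C(19,2) = 28/171
  2 yellow: C(6,2)C(8,1)/C(14,3) = 30/91; then P = C(9,2)/C(19,2) = 4/19
  3 yellow: C(6,3)C(8,0)/C(14,3) = 5/91; then P = C(10,2)/C(19,2) = 5/19
P(both yellow) = 925/5187 ≈ 0.1783.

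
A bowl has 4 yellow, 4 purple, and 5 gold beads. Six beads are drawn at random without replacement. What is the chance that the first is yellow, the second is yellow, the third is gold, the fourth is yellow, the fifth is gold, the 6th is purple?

2/1287

Multiply the conditional probability of each draw in order, without replacement, so each draw removes one from its color and from the total.
P = (4/13) · (3/12) · (5/11) · (2/10) · (4/9) · (4/8) = 2/1287 ≈ 0.0016.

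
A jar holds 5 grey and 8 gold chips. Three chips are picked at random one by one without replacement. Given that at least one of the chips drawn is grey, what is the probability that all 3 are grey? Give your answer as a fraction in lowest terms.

1/23

P(all 3 grey) = C(5,3)/C(13,3) = 5/143; P(at least one grey) = 1 − C(8,3)/C(13,3) = 115/143.
Since 'all 3 grey' ⊆ 'at least one grey', P(all 3 | at least one) = 5/143 / 115/143 = 1/23 ≈ 0.0435.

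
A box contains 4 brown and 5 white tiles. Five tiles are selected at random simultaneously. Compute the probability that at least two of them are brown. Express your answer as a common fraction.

Sum the hypergeometric tail for j = 2,…,4 brown tiles.
Favorable = C(4,2)·C(5,3) + C(4,3)·C(5,2) + C(4,4)·C(5,1) = 105; total = C(9,5) = 126.
P = 105/126 = 5/6 ≈ 0.8333.

5/6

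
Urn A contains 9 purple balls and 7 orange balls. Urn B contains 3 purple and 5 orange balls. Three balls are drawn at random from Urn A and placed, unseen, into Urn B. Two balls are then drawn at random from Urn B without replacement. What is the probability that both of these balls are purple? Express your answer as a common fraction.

Condition on how many of the transferred balls are purple (from Urn A: 9 purple of 16; then Urn B has 11 total).
  0 purple: C(9,0)C(7,3)/C(16,3) = 1/16; then P = C(3,2)/C(11,2) = 3/55
  1 purple: C(9,1)C(7,2)/C(16,3) = 27/80; then P = C(4,2)/C(11,2) = 6/55
  2 purple: C(9,2)C(7,1)/C(16,3) = 9/20; then P = C(5,2)/C(11,2) = 2/11
  3 purple: C(9,3)C(7,0)/C(16,3) = 3/20; then P = C(6,2)/C(11,2) = 3/11
P(both purple) = 717/4400 ≈ 0.1630.

717/4400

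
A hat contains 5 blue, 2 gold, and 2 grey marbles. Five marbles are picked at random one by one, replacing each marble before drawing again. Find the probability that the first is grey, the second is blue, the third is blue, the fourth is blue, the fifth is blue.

Multiply the conditional probability of each draw in order, with replacement (the composition resets each draw).
P = (2/9) · (5/9) · (5/9) · (5/9) · (5/9) = 1250/59049 ≈ 0.0212.

1250/59049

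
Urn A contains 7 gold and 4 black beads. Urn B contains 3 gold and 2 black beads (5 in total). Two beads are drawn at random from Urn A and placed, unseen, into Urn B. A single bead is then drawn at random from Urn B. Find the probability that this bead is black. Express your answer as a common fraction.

30/77

Condition on how many of the transferred beads are black (from Urn A: 4 black of 11; then Urn B has 7 total).
  0 black: C(4,0)C(7,2)/C(11,2) = 21/55; then P = 2/7
  1 black: C(4,1)C(7,1)/C(11,2) = 28/55; then P = 3/7
  2 black: C(4,2)C(7,0)/C(11,2) = 6/55; then P = 4/7
P(black from Urn B) = 30/77 ≈ 0.3896.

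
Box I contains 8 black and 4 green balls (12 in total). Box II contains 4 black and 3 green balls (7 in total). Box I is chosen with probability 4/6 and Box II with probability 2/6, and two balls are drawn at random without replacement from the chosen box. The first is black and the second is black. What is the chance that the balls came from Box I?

P(E | Box I) = 14/33; P(E | Box II) = 2/7.
P(E) = 2/3·14/33 + 1/3·2/7 = 262/693.
By Bayes' rule, P(Box I | E) = 28/99 / 262/693 = 98/131 ≈ 0.7481.

98/131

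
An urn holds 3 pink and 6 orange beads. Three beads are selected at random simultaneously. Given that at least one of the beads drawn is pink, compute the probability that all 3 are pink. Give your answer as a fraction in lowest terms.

P(all 3 pink) = C(3,3)/C(9,3) = 1/84; P(at least one pink) = 1 − C(6,3)/C(9,3) = 16/21.
Since 'all 3 pink' ⊆ 'at least one pink', P(all 3 | at least one) = 1/84 / 16/21 = 1/64 ≈ 0.0156.

1/64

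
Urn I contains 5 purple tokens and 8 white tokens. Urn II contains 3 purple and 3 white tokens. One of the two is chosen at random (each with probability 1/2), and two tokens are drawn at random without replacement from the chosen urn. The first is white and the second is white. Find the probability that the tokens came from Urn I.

P(E | Urn I) = 14/39; P(E | Urn II) = 1/5.
P(E) = 1/2·14/39 + 1/2·1/5 = 109/390.
By Bayes' rule, P(Urn I | E) = 7/39 / 109/390 = 70/109 ≈ 0.6422.

70/109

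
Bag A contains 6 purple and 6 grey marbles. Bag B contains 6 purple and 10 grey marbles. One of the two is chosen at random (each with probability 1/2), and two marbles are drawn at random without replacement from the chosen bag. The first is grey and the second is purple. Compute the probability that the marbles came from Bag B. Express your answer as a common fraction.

11/23

P(E | Bag A) = 3/11; P(E | Bag B) = 1/4.
P(E) = 1/2·3/11 + 1/2·1/4 = 23/88.
By Bayes' rule, P(Bag B | E) = 1/8 / 23/88 = 11/23 ≈ 0.4783.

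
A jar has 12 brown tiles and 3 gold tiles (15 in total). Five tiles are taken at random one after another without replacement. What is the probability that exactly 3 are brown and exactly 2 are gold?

Unordered draws without replacement: count favorable combinations over C(15,5).
Favorable = C(12,3) · C(3,2) = 660; total = C(15,5) = 3003.
P = 660/3003 = 20/91 ≈ 0.2198.

20/91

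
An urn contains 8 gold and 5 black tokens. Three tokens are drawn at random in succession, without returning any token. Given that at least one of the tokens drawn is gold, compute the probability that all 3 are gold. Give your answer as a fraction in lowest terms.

14/69

P(all 3 gold) = C(8,3)/C(13,3) = 28/143; P(at least one gold) = 1 − C(5,3)/C(13,3) = 138/143.
Since 'all 3 gold' ⊆ 'at least one gold', P(all 3 | at least one) = 28/143 / 138/143 = 14/69 ≈ 0.2029.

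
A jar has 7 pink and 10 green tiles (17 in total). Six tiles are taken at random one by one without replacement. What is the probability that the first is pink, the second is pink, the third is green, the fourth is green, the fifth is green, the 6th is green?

21/884

Multiply the conditional probability of each draw in order, without replacement, so each draw removes one from its color and from the total.
P = (7/17) · (6/16) · (10/15) · (9/14) · (8/13) · (7/12) = 21/884 ≈ 0.0238.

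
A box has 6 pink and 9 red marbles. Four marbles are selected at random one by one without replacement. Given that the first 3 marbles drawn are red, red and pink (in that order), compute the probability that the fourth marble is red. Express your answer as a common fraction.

After removing 1 pink, 2 red, the box has 7 red out of 12 remaining.
P(fourth is red | given) = 7/12 ≈ 0.5833.

7/12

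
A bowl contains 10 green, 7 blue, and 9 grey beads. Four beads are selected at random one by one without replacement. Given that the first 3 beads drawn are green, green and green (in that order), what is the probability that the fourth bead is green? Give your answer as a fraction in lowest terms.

7/23

After removing 3 green, the bowl has 7 green out of 23 remaining.
P(fourth is green | given) = 7/23 ≈ 0.3043.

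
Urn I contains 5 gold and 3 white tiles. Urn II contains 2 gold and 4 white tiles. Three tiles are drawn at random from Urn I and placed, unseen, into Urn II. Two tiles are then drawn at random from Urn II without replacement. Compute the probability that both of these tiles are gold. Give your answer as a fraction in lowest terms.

163/1008

Condition on how many of the transferred tiles are gold (from Urn I: 5 gold of 8; then Urn II has 9 total).
  0 gold: C(5,0)C(3,3)/C(8,3) = 1/56; then P = C(2,2)/C(9,2) = 1/36
  1 gold: C(5,1)C(3,2)/C(8,3) = 15/56; then P = C(3,2)/C(9,2) = 1/12
  2 gold: C(5,2)C(3,1)/C(8,3) = 15/28; then P = C(4,2)/C(9,2) = 1/6
  3 gold: C(5,3)C(3,0)/C(8,3) = 5/28; then P = C(5,2)/C(9,2) = 5/18
P(both gold) = 163/1008 ≈ 0.1617.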